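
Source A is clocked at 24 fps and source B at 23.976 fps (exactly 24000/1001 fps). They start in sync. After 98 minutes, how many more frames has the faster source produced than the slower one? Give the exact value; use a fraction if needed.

98 min = 5880 s.
A emits 24 × 5880 = 141120 frames; B emits 24000/1001 × 5880 = 20160000/143.
Difference = 20160/143 frames (≈ 140.9790); B is behind A.

20160/143 frames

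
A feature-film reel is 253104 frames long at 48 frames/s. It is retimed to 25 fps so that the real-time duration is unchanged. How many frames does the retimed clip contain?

131825 frames

Target frames = source frames × (target rate / source rate) = 253104 × (25)/(48) = 253104 × 25/48 = 131825.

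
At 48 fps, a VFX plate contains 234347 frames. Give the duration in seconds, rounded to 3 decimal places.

Running time = 234347 × 1/48 = 234347/48 s ≈ 4882.229 s.

4882.229 seconds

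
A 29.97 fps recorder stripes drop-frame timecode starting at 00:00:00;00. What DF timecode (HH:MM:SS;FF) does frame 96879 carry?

00:53:52;15

Each 10-minute DF block holds 10 × 60 × 30 − 9 × 2 = 17982 frames. 96879 ÷ 17982 → 5 full blocks, remainder 6969.
Within the partial block the first minute is 1800 frames and each further minute 1798, so 3 further minute boundaries passed. Total skipped labels = 18 × 5 + 2 × 3 = 96.
Non-drop label index = 96879 + 96 = 96975; at 30 labels/s that is 00:53:52:15, i.e. DF 00:53:52;15.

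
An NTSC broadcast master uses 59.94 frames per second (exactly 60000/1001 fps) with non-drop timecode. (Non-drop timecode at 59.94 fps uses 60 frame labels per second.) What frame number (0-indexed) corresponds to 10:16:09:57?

Total seconds to the label: (10 × 3600 + 16 × 60 + 9) = 36969.
Frame index = 36969 × 60 + 57 = 2218197.

frame 2218197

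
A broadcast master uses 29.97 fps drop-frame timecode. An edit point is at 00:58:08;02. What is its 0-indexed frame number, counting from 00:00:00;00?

As if non-drop at 30 labels/s: (0 × 3600 + 58 × 60 + 8) × 30 + 2 = 104642.
Minute boundaries passed: 58; those not divisible by 10: 58 − 5 = 53; dropped labels = 2 × 53 = 106.
Actual frame index = 104642 − 106 = 104536.

104536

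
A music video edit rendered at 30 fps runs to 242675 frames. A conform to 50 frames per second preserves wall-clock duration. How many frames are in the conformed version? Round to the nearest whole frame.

Frames at target rate = 242675 × (50) / (30) = 1213375/3 ≈ 404458.333.
Nearest whole frame: 404458.

404458 frames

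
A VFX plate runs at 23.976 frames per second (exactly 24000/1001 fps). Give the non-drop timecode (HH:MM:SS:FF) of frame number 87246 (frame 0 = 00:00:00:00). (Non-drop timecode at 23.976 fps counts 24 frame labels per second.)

01:00:35:06

87246 ÷ 24 = 3635 full seconds, remainder 6 frames.
3635 s = 1 h 0 min 35 s.
Timecode: 01:00:35:06.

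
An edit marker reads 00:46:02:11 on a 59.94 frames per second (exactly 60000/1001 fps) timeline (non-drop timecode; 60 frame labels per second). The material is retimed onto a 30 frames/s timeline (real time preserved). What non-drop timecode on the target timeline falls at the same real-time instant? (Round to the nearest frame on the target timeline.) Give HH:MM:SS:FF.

00:46:04:28

Source frame index: (0×3600 + 46×60 + 2) × 60 + 11 = 165731.
Real time: 165731 / (60000/1001) = 165896731/60000 s.
Target frame: (165896731/60000) × (30) = 165896731/2000 ≈ 82948.365 → 82948.
At 30 labels/s: frame 82948 → 00:46:04:28.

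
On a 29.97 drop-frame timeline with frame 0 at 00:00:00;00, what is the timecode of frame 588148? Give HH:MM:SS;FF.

Each 10-minute DF block holds 10 × 60 × 30 − 9 × 2 = 17982 frames. 588148 ÷ 17982 → 32 full blocks, remainder 12724.
Within the partial block the first minute is 1800 frames and each further minute 1798, so 7 further minute boundaries passed. Total skipped labels = 18 × 32 + 2 × 7 = 590.
Non-drop label index = 588148 + 590 = 588738; at 30 labels/s that is 05:27:04:18, i.e. DF 05:27:04;18.

05:27:04;18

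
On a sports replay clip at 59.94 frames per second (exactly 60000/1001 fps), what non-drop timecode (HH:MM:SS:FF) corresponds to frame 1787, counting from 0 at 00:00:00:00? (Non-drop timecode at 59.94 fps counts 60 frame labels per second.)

1787 ÷ 60 = 29 full seconds, remainder 47 frames.
29 s = 0 h 0 min 29 s.
Timecode: 00:00:29:47.

00:00:29:47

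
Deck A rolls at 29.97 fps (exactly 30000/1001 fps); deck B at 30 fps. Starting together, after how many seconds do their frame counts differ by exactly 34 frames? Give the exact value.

17017/15 seconds

The gap grows by |30 − 30000/1001| = 30/1001 frames per second.
Time for a 34-frame gap: 34 ÷ (30/1001) = 17017/15 s.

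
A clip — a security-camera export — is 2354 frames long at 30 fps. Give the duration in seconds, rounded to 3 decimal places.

Running time = 2354 × 1/30 = 1177/15 s ≈ 78.467 s.

78.467 seconds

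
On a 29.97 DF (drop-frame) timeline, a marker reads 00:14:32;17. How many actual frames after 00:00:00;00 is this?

26151

Complete 10-minute blocks: 1, each 17982 frames → 17982.
Remaining 4 whole minutes in the current block: 1800 + 3 × 1798 = 7194 frames.
Within the current minute: 32 × 30 + 17 − 2 = 975 (labels ;00/;01 skipped at this minute). Total = 17982 + 7194 + 975 = 26151.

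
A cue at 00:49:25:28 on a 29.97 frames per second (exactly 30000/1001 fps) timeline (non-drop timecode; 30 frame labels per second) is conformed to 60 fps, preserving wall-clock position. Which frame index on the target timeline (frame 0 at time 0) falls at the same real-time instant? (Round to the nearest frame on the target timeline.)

frame 178134

Source frame index: (0×3600 + 49×60 + 25) × 30 + 28 = 88978.
Real time: 88978 / (30000/1001) = 44533489/15000 s.
Target frame: (44533489/15000) × (60) = 44533489/250 ≈ 178133.956 → 178134.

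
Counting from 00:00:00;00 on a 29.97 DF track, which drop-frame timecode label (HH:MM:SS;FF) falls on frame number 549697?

Each 10-minute DF block holds 10 × 60 × 30 − 9 × 2 = 17982 frames. 549697 ÷ 17982 → 30 full blocks, remainder 10237.
Within the partial block the first minute is 1800 frames and each further minute 1798, so 5 further minute boundaries passed. Total skipped labels = 18 × 30 + 2 × 5 = 550.
Non-drop label index = 549697 + 550 = 550247; at 30 labels/s that is 05:05:41:17, i.e. DF 05:05:41;17.

05:05:41;17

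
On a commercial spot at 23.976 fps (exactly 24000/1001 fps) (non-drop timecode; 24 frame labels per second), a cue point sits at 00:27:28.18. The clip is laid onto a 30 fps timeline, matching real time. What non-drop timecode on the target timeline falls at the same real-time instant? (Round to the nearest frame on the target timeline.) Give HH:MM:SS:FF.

00:27:30:12

Source frame index: (0×3600 + 27×60 + 28) × 24 + 18 = 39570.
Real time: 39570 / (24000/1001) = 1320319/800 s.
Target frame: (1320319/800) × (30) = 3960957/80 ≈ 49511.963 → 49512.
At 30 labels/s: frame 49512 → 00:27:30:12.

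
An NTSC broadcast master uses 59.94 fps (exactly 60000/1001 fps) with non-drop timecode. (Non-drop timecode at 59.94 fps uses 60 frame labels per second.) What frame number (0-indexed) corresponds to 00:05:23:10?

frame 19390

Total seconds to the label: (0 × 3600 + 5 × 60 + 23) = 323.
Frame index = 323 × 60 + 10 = 19390.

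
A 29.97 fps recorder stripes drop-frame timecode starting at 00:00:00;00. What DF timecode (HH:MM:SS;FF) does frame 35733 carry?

Ten DF minutes hold 17982 frames, so frame 35733 lies in block 1 (frames 17982–35963) with 17751 frames into that block.
The block's first minute is 1800 frames and the rest 1798 each; 17751 frames reaches minute 9, so 1 × 18 + 9 × 2 = 36 labels have been skipped so far.
Adding those back, label number 35733 + 36 = 35769 at 30 labels/s is 1192 s + 9 f = 0 h 19 min 52 s frame 9, i.e. 00:19:52;09.

00:19:52;09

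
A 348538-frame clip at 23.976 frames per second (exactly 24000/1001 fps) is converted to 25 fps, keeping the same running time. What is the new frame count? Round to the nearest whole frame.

Frames at target rate = 348538 × (25) / (24000/1001) = 174443269/480 ≈ 363423.477.
Nearest whole frame: 363423.

363423 frames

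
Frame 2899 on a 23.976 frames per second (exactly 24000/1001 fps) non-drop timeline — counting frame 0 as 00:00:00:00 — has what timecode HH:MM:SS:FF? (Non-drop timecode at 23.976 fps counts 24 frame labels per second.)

2899 ÷ 24 = 120 full seconds, remainder 19 frames.
120 s = 0 h 2 min 0 s.
Timecode: 00:02:00:19.

00:02:00:19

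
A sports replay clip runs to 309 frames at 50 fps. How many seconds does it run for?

6.18 seconds

Running time = 309 / (50) = 6.18 s.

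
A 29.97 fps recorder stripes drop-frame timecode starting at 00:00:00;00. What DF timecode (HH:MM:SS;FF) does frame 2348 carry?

Each 10-minute DF block holds 10 × 60 × 30 − 9 × 2 = 17982 frames. 2348 ÷ 17982 → 0 full blocks, remainder 2348.
Within the partial block the first minute is 1800 frames and each further minute 1798, so 1 further minute boundary passed. Total skipped labels = 18 × 0 + 2 × 1 = 2.
Non-drop label index = 2348 + 2 = 2350; at 30 labels/s that is 00:01:18:10, i.e. DF 00:01:18;10.

00:01:18;10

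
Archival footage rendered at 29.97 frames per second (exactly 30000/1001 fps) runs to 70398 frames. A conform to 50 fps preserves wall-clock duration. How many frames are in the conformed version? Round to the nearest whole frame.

117447 frames

Frames at target rate = 70398 × (50) / (30000/1001) = 11744733/100 ≈ 117447.330.
Nearest whole frame: 117447.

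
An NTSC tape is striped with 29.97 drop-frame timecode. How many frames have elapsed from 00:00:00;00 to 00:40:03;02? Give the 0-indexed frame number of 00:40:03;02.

72020

As if non-drop at 30 labels/s: (0 × 3600 + 40 × 60 + 3) × 30 + 2 = 72092.
Minute boundaries passed: 40; those not divisible by 10: 40 − 4 = 36; dropped labels = 2 × 36 = 72.
Actual frame index = 72092 − 72 = 72020.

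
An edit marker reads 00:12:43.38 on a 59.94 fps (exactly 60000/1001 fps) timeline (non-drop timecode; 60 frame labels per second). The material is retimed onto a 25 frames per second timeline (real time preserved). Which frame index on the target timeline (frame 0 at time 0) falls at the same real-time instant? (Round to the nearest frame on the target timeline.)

frame 19110

Source frame index: (0×3600 + 12×60 + 43) × 60 + 38 = 45818.
Real time: 45818 / (60000/1001) = 22931909/30000 s.
Target frame: (22931909/30000) × (25) = 22931909/1200 ≈ 19109.924 → 19110.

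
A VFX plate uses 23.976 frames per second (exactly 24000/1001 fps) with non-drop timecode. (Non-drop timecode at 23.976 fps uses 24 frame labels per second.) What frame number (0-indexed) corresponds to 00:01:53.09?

2721

Total seconds to the label: (0 × 3600 + 1 × 60 + 53) = 113.
Frame index = 113 × 24 + 9 = 2721.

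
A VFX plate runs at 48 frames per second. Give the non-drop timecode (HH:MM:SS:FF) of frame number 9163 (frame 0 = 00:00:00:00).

00:03:10:43

9163 ÷ 48 = 190 full seconds, remainder 43 frames.
190 s = 0 h 3 min 10 s.
Timecode: 00:03:10:43.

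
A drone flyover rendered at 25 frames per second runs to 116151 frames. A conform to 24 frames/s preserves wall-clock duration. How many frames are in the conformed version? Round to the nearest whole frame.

111505 frames

Frames at target rate = 116151 × (24) / (25) = 2787624/25 ≈ 111504.960.
Nearest whole frame: 111505.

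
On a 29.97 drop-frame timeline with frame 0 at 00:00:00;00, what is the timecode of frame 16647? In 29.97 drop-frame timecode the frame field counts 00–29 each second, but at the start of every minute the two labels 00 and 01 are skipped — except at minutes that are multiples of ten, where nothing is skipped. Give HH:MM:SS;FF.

00:09:15;15

Each 10-minute DF block holds 10 × 60 × 30 − 9 × 2 = 17982 frames. 16647 ÷ 17982 → 0 full blocks, remainder 16647.
Within the partial block the first minute is 1800 frames and each further minute 1798, so 9 further minute boundaries passed. Total skipped labels = 18 × 0 + 2 × 9 = 18.
Non-drop label index = 16647 + 18 = 16665; at 30 labels/s that is 00:09:15:15, i.e. DF 00:09:15;15.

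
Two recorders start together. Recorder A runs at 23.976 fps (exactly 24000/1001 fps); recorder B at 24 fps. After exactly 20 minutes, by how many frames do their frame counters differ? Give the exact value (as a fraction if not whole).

28800/1001 frames

20 min = 1200 s.
A emits 24000/1001 × 1200 = 28800000/1001 frames; B emits 24 × 1200 = 28800.
Difference = 28800/1001 frames (≈ 28.7712); B is ahead of A.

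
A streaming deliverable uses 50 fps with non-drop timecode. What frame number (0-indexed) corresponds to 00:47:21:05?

142055

Total seconds to the label: (0 × 3600 + 47 × 60 + 21) = 2841.
Frame index = 2841 × 50 + 5 = 142055.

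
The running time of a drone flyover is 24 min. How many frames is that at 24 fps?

34560 frames

24 min = 1440 s.
Frames = 1440 × 24 = 34560.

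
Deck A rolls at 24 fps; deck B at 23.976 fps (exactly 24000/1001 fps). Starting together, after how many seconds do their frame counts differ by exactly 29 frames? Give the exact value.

29029/24 seconds

The gap grows by |24000/1001 − 24| = 24/1001 frames per second.
Time for a 29-frame gap: 29 ÷ (24/1001) = 29029/24 s.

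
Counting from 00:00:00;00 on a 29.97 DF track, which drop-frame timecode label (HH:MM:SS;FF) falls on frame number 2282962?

Ten DF minutes hold 17982 frames, so frame 2282962 lies in block 126 (frames 2265732–2283713) with 17230 frames into that block.
The block's first minute is 1800 frames and the rest 1798 each; 17230 frames reaches minute 9, so 126 × 18 + 9 × 2 = 2286 labels have been skipped so far.
Adding those back, label number 2282962 + 2286 = 2285248 at 30 labels/s is 76174 s + 28 f = 21 h 9 min 34 s frame 28, i.e. 21:09:34;28.

21:09:34;28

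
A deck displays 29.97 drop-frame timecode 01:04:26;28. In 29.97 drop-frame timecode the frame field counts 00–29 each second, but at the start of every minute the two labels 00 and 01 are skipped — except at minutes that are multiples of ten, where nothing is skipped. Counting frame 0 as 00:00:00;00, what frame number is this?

Complete 10-minute blocks: 6, each 17982 frames → 107892.
Remaining 4 whole minutes in the current block: 1800 + 3 × 1798 = 7194 frames.
Within the current minute: 26 × 30 + 28 − 2 = 806 (labels ;00/;01 skipped at this minute). Total = 107892 + 7194 + 806 = 115892.

115892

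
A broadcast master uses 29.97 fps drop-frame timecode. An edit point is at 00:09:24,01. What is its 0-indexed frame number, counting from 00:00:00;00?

Complete 10-minute blocks: 0, each 17982 frames → 0.
Remaining 9 whole minutes in the current block: 1800 + 8 × 1798 = 16184 frames.
Within the current minute: 24 × 30 + 1 − 2 = 719 (labels ;00/;01 skipped at this minute). Total = 0 + 16184 + 719 = 16903.

16903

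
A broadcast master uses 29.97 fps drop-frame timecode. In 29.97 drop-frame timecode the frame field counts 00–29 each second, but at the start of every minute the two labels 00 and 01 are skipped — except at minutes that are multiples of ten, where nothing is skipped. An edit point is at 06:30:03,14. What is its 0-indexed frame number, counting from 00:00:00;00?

701402

Complete 10-minute blocks: 39, each 17982 frames → 701298.
Remaining 0 whole minutes in the current block: 0 frames.
Within the current minute: 3 × 30 + 14 = 104. Total = 701298 + 0 + 104 = 701402.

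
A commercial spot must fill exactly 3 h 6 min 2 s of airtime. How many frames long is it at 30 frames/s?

334860 frames

3 h 6 min 2 s = 11162 s.
Frames = 11162 × 30 = 334860.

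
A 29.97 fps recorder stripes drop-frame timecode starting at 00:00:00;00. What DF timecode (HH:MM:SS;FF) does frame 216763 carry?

02:00:32;19

Each 10-minute DF block holds 10 × 60 × 30 − 9 × 2 = 17982 frames. 216763 ÷ 17982 → 12 full blocks, remainder 979.
Within the partial block the first minute is 1800 frames and each further minute 1798, so 0 further minute boundaries passed. Total skipped labels = 18 × 12 + 2 × 0 = 216.
Non-drop label index = 216763 + 216 = 216979; at 30 labels/s that is 02:00:32:19, i.e. DF 02:00:32;19.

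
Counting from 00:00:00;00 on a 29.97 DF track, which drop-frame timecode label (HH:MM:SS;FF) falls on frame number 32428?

Ten DF minutes hold 17982 frames, so frame 32428 lies in block 1 (frames 17982–35963) with 14446 frames into that block.
The block's first minute is 1800 frames and the rest 1798 each; 14446 frames reaches minute 8, so 1 × 18 + 8 × 2 = 34 labels have been skipped so far.
Adding those back, label number 32428 + 34 = 32462 at 30 labels/s is 1082 s + 2 f = 0 h 18 min 2 s frame 2, i.e. 00:18:02;02.

00:18:02;02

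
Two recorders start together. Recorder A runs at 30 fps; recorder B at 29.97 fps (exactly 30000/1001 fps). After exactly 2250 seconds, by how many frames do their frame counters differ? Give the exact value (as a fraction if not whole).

67500/1001 frames

A emits 30 × 2250 = 67500 frames; B emits 30000/1001 × 2250 = 67500000/1001.
Difference = 67500/1001 frames (≈ 67.4326); B is behind A.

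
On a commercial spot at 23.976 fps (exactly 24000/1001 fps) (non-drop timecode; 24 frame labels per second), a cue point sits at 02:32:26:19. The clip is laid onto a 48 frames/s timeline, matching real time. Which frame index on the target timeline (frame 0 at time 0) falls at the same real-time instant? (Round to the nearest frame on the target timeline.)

Source frame index: (2×3600 + 32×60 + 26) × 24 + 19 = 219523.
Real time: 219523 / (24000/1001) = 219742523/24000 s.
Target frame: (219742523/24000) × (48) = 219742523/500 ≈ 439485.046 → 439485.

frame 439485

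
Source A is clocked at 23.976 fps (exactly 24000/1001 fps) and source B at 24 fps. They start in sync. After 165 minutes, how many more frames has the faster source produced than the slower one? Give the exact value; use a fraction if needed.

165 min = 9900 s.
A emits 24000/1001 × 9900 = 21600000/91 frames; B emits 24 × 9900 = 237600.
Difference = 21600/91 frames (≈ 237.3626); B is ahead of A.

21600/91 frames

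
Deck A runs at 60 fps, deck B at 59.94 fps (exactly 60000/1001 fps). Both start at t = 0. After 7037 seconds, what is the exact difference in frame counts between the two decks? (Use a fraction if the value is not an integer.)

422220/1001 frames

A emits 60 × 7037 = 422220 frames; B emits 60000/1001 × 7037 = 422220000/1001.
Difference = 422220/1001 frames (≈ 421.7982); B is behind A.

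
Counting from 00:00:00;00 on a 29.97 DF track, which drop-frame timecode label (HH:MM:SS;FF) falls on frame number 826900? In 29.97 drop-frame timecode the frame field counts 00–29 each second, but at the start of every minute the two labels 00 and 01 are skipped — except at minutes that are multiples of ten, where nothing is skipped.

07:39:50;28

Each 10-minute DF block holds 10 × 60 × 30 − 9 × 2 = 17982 frames. 826900 ÷ 17982 → 45 full blocks, remainder 17710.
Within the partial block the first minute is 1800 frames and each further minute 1798, so 9 further minute boundaries passed. Total skipped labels = 18 × 45 + 2 × 9 = 828.
Non-drop label index = 826900 + 828 = 827728; at 30 labels/s that is 07:39:50:28, i.e. DF 07:39:50;28.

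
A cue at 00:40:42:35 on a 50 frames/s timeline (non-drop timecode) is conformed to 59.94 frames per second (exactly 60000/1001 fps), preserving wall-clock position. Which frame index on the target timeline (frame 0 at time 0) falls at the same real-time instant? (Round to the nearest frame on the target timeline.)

Source frame index: (0×3600 + 40×60 + 42) × 50 + 35 = 122135.
Real time: 122135 / (50) = 24427/10 s.
Target frame: (24427/10) × (60000/1001) = 11274000/77 ≈ 146415.584 → 146416.

frame 146416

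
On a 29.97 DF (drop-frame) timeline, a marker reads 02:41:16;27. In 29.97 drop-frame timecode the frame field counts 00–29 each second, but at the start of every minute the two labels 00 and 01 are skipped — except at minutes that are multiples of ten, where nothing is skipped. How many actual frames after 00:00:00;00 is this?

290017

Complete 10-minute blocks: 16, each 17982 frames → 287712.
Remaining 1 whole minute in the current block: 1800 + 0 × 1798 = 1800 frames.
Within the current minute: 16 × 30 + 27 − 2 = 505 (labels ;00/;01 skipped at this minute). Total = 287712 + 1800 + 505 = 290017.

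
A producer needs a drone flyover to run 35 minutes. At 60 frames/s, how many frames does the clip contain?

126000 frames

35 min = 2100 s.
Frames = 2100 × 60 = 126000.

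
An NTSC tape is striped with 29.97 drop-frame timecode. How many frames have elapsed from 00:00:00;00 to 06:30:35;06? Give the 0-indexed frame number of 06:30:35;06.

Complete 10-minute blocks: 39, each 17982 frames → 701298.
Remaining 0 whole minutes in the current block: 0 frames.
Within the current minute: 35 × 30 + 6 = 1056. Total = 701298 + 0 + 1056 = 702354.

702354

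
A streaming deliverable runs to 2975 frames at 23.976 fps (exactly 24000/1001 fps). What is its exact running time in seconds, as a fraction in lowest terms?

Running time = 2975 ÷ (24000/1001) = 2975 × 1001/24000 = 119119/960 s.

119119/960 seconds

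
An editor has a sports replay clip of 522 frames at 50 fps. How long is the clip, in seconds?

Running time = 522 / (50) = 10.44 s.

10.44 seconds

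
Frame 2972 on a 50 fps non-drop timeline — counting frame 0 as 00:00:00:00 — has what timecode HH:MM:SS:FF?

00:00:59:22

2972 ÷ 50 = 59 full seconds, remainder 22 frames.
59 s = 0 h 0 min 59 s.
Timecode: 00:00:59:22.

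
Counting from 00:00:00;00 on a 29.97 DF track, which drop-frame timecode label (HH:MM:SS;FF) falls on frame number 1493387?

13:50:29;11

Ten DF minutes hold 17982 frames, so frame 1493387 lies in block 83 (frames 1492506–1510487) with 881 frames into that block.
The block's first minute is 1800 frames and the rest 1798 each; 881 frames reaches minute 0, so 83 × 18 + 0 × 2 = 1494 labels have been skipped so far.
Adding those back, label number 1493387 + 1494 = 1494881 at 30 labels/s is 49829 s + 11 f = 13 h 50 min 29 s frame 11, i.e. 13:50:29;11.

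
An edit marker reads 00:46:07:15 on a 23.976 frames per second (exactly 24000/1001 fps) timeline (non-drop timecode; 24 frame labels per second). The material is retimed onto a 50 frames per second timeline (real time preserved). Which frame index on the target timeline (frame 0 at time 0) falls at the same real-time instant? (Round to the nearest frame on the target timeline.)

Source frame index: (0×3600 + 46×60 + 7) × 24 + 15 = 66423.
Real time: 66423 / (24000/1001) = 22163141/8000 s.
Target frame: (22163141/8000) × (50) = 22163141/160 ≈ 138519.631 → 138520.

frame 138520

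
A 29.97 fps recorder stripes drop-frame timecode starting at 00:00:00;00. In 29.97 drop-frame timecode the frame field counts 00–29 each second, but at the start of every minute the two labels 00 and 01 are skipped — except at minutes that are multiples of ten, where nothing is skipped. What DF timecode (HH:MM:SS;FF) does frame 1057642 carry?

Each 10-minute DF block holds 10 × 60 × 30 − 9 × 2 = 17982 frames. 1057642 ÷ 17982 → 58 full blocks, remainder 14686.
Within the partial block the first minute is 1800 frames and each further minute 1798, so 8 further minute boundaries passed. Total skipped labels = 18 × 58 + 2 × 8 = 1060.
Non-drop label index = 1057642 + 1060 = 1058702; at 30 labels/s that is 09:48:10:02, i.e. DF 09:48:10;02.

09:48:10;02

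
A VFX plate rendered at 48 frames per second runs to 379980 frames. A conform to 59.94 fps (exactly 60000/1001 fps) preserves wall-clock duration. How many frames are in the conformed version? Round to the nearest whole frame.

474500 frames

Frames at target rate = 379980 × (60000/1001) / (48) = 474975000/1001 ≈ 474500.500.
Nearest whole frame: 474500.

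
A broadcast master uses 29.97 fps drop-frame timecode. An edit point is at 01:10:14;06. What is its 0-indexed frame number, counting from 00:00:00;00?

126300

As if non-drop at 30 labels/s: (1 × 3600 + 10 × 60 + 14) × 30 + 6 = 126426.
Minute boundaries passed: 70; those not divisible by 10: 70 − 7 = 63; dropped labels = 2 × 63 = 126.
Actual frame index = 126426 − 126 = 126300.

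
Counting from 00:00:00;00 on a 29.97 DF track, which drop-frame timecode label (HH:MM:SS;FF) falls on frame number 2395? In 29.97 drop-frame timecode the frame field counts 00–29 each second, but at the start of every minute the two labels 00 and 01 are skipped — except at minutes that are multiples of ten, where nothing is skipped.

Ten DF minutes hold 17982 frames, so frame 2395 lies in block 0 (frames 0–17981) with 2395 frames into that block.
The block's first minute is 1800 frames and the rest 1798 each; 2395 frames reaches minute 1, so 0 × 18 + 1 × 2 = 2 labels have been skipped so far.
Adding those back, label number 2395 + 2 = 2397 at 30 labels/s is 79 s + 27 f = 0 h 1 min 19 s frame 27, i.e. 00:01:19;27.

00:01:19;27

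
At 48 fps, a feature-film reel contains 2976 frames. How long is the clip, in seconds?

62 seconds

Running time = 2976 / (48) = 62 s.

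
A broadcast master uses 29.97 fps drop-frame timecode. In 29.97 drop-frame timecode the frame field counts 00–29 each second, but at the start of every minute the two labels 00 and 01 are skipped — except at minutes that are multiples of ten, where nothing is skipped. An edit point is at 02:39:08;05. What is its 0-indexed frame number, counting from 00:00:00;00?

Complete 10-minute blocks: 15, each 17982 frames → 269730.
Remaining 9 whole minutes in the current block: 1800 + 8 × 1798 = 16184 frames.
Within the current minute: 8 × 30 + 5 − 2 = 243 (labels ;00/;01 skipped at this minute). Total = 269730 + 16184 + 243 = 286157.

286157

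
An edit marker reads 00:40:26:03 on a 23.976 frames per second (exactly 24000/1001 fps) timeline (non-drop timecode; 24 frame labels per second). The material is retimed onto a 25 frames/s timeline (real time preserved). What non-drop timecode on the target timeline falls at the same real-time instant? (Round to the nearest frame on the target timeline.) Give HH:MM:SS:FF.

00:40:28:14

Source frame index: (0×3600 + 40×60 + 26) × 24 + 3 = 58227.
Real time: 58227 / (24000/1001) = 19428409/8000 s.
Target frame: (19428409/8000) × (25) = 19428409/320 ≈ 60713.778 → 60714.
At 25 labels/s: frame 60714 → 00:40:28:14.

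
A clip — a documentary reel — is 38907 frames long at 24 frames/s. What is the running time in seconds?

1621.125 seconds

Running time = 38907 / (24) = 1621.125 s.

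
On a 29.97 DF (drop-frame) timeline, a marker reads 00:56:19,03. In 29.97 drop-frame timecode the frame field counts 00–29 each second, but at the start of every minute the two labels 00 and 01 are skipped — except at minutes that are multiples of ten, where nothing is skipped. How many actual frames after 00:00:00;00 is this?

As if non-drop at 30 labels/s: (0 × 3600 + 56 × 60 + 19) × 30 + 3 = 101373.
Minute boundaries passed: 56; those not divisible by 10: 56 − 5 = 51; dropped labels = 2 × 51 = 102.
Actual frame index = 101373 − 102 = 101271.

101271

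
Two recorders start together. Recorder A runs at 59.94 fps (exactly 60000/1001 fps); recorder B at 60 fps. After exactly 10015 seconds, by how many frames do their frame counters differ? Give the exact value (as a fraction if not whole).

A emits 60000/1001 × 10015 = 600900000/1001 frames; B emits 60 × 10015 = 600900.
Difference = 600900/1001 frames (≈ 600.2997); B is ahead of A.

600900/1001 frames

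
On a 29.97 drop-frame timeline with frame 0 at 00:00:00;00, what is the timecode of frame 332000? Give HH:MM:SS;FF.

Each 10-minute DF block holds 10 × 60 × 30 − 9 × 2 = 17982 frames. 332000 ÷ 17982 → 18 full blocks, remainder 8324.
Within the partial block the first minute is 1800 frames and each further minute 1798, so 4 further minute boundaries passed. Total skipped labels = 18 × 18 + 2 × 4 = 332.
Non-drop label index = 332000 + 332 = 332332; at 30 labels/s that is 03:04:37:22, i.e. DF 03:04:37;22.

03:04:37;22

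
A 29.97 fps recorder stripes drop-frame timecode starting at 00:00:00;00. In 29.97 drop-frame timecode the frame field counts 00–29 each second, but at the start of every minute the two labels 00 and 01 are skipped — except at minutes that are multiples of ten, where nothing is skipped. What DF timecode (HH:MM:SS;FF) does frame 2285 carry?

00:01:16;07

Each 10-minute DF block holds 10 × 60 × 30 − 9 × 2 = 17982 frames. 2285 ÷ 17982 → 0 full blocks, remainder 2285.
Within the partial block the first minute is 1800 frames and each further minute 1798, so 1 further minute boundary passed. Total skipped labels = 18 × 0 + 2 × 1 = 2.
Non-drop label index = 2285 + 2 = 2287; at 30 labels/s that is 00:01:16:07, i.e. DF 00:01:16;07.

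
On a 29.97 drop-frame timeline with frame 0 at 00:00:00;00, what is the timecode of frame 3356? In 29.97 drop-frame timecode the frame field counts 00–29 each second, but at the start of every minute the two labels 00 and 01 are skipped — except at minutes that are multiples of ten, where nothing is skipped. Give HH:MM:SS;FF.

00:01:51;28

Each 10-minute DF block holds 10 × 60 × 30 − 9 × 2 = 17982 frames. 3356 ÷ 17982 → 0 full blocks, remainder 3356.
Within the partial block the first minute is 1800 frames and each further minute 1798, so 1 further minute boundary passed. Total skipped labels = 18 × 0 + 2 × 1 = 2.
Non-drop label index = 3356 + 2 = 3358; at 30 labels/s that is 00:01:51:28, i.e. DF 00:01:51;28.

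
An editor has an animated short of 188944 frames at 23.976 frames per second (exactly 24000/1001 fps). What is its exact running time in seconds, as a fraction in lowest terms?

11820809/1500 seconds

Running time = 188944 ÷ (24000/1001) = 188944 × 1001/24000 = 11820809/1500 s.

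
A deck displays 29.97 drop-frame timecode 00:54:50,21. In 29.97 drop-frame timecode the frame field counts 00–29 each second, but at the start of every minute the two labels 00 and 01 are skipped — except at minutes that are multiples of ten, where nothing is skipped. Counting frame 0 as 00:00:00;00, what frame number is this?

Complete 10-minute blocks: 5, each 17982 frames → 89910.
Remaining 4 whole minutes in the current block: 1800 + 3 × 1798 = 7194 frames.
Within the current minute: 50 × 30 + 21 − 2 = 1519 (labels ;00/;01 skipped at this minute). Total = 89910 + 7194 + 1519 = 98623.

98623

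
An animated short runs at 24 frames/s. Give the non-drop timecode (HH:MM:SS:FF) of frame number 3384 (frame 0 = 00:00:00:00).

3384 ÷ 24 = 141 full seconds, remainder 0 frames.
141 s = 0 h 2 min 21 s.
Timecode: 00:02:21:00.

00:02:21:00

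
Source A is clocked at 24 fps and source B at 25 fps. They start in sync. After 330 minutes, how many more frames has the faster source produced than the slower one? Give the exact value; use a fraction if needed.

330 min = 19800 s.
A emits 24 × 19800 = 475200 frames; B emits 25 × 19800 = 495000.
Difference = 19800 frames; B is ahead of A.

19800 frames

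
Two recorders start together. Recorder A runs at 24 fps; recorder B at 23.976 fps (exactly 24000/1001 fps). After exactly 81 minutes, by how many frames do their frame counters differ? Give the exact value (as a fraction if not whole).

116640/1001 frames

81 min = 4860 s.
A emits 24 × 4860 = 116640 frames; B emits 24000/1001 × 4860 = 116640000/1001.
Difference = 116640/1001 frames (≈ 116.5235); B is behind A.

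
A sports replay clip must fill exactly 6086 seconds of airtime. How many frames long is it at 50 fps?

Frames = 6086 × 50 = 304300.

304300 frames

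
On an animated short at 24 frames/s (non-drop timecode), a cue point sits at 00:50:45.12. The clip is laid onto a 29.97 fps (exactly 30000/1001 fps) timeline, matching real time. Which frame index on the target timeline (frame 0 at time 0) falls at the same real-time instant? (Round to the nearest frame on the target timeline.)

frame 91274

Source frame index: (0×3600 + 50×60 + 45) × 24 + 12 = 73092.
Real time: 73092 / (24) = 6091/2 s.
Target frame: (6091/2) × (30000/1001) = 91365000/1001 ≈ 91273.726 → 91274.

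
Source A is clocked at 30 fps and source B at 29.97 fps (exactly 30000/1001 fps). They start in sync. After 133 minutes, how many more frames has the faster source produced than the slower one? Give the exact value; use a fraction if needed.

133 min = 7980 s.
A emits 30 × 7980 = 239400 frames; B emits 30000/1001 × 7980 = 34200000/143.
Difference = 34200/143 frames (≈ 239.1608); B is behind A.

34200/143 frames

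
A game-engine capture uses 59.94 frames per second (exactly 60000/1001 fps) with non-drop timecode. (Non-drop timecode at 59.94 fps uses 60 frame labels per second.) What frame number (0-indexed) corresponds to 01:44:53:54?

Total seconds to the label: (1 × 3600 + 44 × 60 + 53) = 6293.
Frame index = 6293 × 60 + 54 = 377634.

377634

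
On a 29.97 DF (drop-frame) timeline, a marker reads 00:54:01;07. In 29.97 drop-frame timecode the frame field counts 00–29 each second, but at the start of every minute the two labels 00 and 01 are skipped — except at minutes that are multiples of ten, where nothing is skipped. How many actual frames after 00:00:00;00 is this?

97139

As if non-drop at 30 labels/s: (0 × 3600 + 54 × 60 + 1) × 30 + 7 = 97237.
Minute boundaries passed: 54; those not divisible by 10: 54 − 5 = 49; dropped labels = 2 × 49 = 98.
Actual frame index = 97237 − 98 = 97139.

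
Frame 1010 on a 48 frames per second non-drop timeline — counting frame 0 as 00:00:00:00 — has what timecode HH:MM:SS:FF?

00:00:21:02

1010 ÷ 48 = 21 full seconds, remainder 2 frames.
21 s = 0 h 0 min 21 s.
Timecode: 00:00:21:02.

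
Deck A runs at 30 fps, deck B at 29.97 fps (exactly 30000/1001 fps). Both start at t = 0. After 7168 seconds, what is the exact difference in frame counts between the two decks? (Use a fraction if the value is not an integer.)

A emits 30 × 7168 = 215040 frames; B emits 30000/1001 × 7168 = 30720000/143.
Difference = 30720/143 frames (≈ 214.8252); B is behind A.

30720/143 frames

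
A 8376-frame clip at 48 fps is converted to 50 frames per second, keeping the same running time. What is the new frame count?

Target frames = source frames × (target rate / source rate) = 8376 × (50)/(48) = 8376 × 25/24 = 8725.

8725 frames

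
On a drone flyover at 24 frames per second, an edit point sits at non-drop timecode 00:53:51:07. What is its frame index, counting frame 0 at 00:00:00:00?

Total seconds to the label: (0 × 3600 + 53 × 60 + 51) = 3231.
Frame index = 3231 × 24 + 7 = 77551.

77551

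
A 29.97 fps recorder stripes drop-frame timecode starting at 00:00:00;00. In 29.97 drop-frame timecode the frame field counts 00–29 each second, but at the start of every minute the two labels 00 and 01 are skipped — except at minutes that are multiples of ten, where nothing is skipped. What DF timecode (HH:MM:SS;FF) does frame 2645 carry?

Ten DF minutes hold 17982 frames, so frame 2645 lies in block 0 (frames 0–17981) with 2645 frames into that block.
The block's first minute is 1800 frames and the rest 1798 each; 2645 frames reaches minute 1, so 0 × 18 + 1 × 2 = 2 labels have been skipped so far.
Adding those back, label number 2645 + 2 = 2647 at 30 labels/s is 88 s + 7 f = 0 h 1 min 28 s frame 7, i.e. 00:01:28;07.

00:01:28;07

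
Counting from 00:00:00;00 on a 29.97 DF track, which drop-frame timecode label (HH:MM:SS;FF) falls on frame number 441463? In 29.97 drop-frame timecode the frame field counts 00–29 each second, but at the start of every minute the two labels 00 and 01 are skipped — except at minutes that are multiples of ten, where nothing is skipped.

04:05:30;05

Ten DF minutes hold 17982 frames, so frame 441463 lies in block 24 (frames 431568–449549) with 9895 frames into that block.
The block's first minute is 1800 frames and the rest 1798 each; 9895 frames reaches minute 5, so 24 × 18 + 5 × 2 = 442 labels have been skipped so far.
Adding those back, label number 441463 + 442 = 441905 at 30 labels/s is 14730 s + 5 f = 4 h 5 min 30 s frame 5, i.e. 04:05:30;05.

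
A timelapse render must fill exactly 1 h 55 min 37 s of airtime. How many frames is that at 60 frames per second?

416220 frames

1 h 55 min 37 s = 6937 s.
Frames = 6937 × 60 = 416220.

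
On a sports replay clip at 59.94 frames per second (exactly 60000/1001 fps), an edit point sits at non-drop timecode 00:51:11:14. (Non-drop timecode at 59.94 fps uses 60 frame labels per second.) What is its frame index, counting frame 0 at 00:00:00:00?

frame 184274

Total seconds to the label: (0 × 3600 + 51 × 60 + 11) = 3071.
Frame index = 3071 × 60 + 14 = 184274.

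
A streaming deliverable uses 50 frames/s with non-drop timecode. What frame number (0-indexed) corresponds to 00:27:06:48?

Total seconds to the label: (0 × 3600 + 27 × 60 + 6) = 1626.
Frame index = 1626 × 50 + 48 = 81348.

81348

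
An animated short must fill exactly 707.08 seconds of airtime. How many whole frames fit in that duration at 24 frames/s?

Frames = 707.08 × 24 = 424248/25 ≈ 16969.9200.
Complete frames: 16969.

16969 frames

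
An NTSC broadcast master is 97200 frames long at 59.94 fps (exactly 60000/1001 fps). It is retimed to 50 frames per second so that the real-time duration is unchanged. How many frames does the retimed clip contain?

Target frames = source frames × (target rate / source rate) = 97200 × (50)/(60000/1001) = 97200 × 1001/1200 = 81081.

81081 frames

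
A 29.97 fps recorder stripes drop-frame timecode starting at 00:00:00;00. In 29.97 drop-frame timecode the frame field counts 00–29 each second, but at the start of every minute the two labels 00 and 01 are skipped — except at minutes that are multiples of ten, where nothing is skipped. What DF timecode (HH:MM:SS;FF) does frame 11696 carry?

00:06:30;08

Each 10-minute DF block holds 10 × 60 × 30 − 9 × 2 = 17982 frames. 11696 ÷ 17982 → 0 full blocks, remainder 11696.
Within the partial block the first minute is 1800 frames and each further minute 1798, so 6 further minute boundaries passed. Total skipped labels = 18 × 0 + 2 × 6 = 12.
Non-drop label index = 11696 + 12 = 11708; at 30 labels/s that is 00:06:30:08, i.e. DF 00:06:30;08.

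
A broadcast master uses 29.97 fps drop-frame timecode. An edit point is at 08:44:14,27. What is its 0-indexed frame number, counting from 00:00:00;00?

942703

Complete 10-minute blocks: 52, each 17982 frames → 935064.
Remaining 4 whole minutes in the current block: 1800 + 3 × 1798 = 7194 frames.
Within the current minute: 14 × 30 + 27 − 2 = 445 (labels ;00/;01 skipped at this minute). Total = 935064 + 7194 + 445 = 942703.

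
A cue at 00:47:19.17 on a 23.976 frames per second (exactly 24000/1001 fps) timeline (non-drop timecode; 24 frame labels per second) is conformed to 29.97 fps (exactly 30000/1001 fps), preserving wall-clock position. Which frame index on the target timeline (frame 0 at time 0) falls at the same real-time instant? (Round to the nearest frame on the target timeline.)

Source frame index: (0×3600 + 47×60 + 19) × 24 + 17 = 68153.
Real time: 68153 / (24000/1001) = 68221153/24000 s.
Target frame: (68221153/24000) × (30000/1001) = 340765/4 ≈ 85191.250 → 85191.

frame 85191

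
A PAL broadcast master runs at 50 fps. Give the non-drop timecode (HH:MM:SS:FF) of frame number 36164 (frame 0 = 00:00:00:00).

00:12:03:14

36164 ÷ 50 = 723 full seconds, remainder 14 frames.
723 s = 0 h 12 min 3 s.
Timecode: 00:12:03:14.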